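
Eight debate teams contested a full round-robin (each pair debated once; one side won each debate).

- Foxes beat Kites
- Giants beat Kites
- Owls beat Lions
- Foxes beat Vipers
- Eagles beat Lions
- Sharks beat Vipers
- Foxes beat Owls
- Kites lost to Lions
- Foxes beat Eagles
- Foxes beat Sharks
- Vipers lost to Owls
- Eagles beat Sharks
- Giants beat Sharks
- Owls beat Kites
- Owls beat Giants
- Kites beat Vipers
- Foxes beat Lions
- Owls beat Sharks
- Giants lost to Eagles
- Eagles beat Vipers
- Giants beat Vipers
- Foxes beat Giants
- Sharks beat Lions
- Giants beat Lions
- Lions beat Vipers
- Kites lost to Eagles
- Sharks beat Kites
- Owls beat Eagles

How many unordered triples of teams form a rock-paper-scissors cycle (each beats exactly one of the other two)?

Win totals: Kites 1, Giants 4, Lions 2, Owls 6, Sharks 3, Vipers 0, Foxes 7, Eagles 5.
A team with w wins dominates both others in C(w,2) triples; summing gives 0 + 6 + 1 + 15 + 3 + 0 + 21 + 10 = 56 transitive triples.
Total triples C(8,3) = 56, so cyclic triples = 56 − 56 = 0.

0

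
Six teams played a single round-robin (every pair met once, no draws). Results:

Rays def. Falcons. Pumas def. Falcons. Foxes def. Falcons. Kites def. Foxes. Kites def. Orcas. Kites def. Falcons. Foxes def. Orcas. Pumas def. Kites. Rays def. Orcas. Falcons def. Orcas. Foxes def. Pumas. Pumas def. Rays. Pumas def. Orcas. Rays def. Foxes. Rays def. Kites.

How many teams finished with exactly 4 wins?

Win totals: Pumas 4, Orcas 0, Rays 4, Falcons 1, Kites 3, Foxes 3.
Exactly 4: Pumas, Rays — 2 teams.

2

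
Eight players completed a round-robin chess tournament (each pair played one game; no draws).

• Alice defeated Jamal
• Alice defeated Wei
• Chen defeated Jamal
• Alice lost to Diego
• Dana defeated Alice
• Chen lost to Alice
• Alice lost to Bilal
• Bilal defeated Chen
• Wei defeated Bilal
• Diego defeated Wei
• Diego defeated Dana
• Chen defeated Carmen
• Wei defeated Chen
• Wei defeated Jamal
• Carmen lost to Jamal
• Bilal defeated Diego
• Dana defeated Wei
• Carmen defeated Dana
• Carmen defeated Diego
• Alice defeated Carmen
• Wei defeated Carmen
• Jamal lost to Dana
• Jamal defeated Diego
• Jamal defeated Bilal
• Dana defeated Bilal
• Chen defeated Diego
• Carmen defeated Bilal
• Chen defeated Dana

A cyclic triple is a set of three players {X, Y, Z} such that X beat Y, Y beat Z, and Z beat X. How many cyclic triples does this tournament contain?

20

Win totals: Wei 4, Chen 4, Diego 3, Alice 4, Bilal 3, Carmen 3, Dana 4, Jamal 3.
A player with w wins dominates both others in C(w,2) triples; summing gives 6 + 6 + 3 + 6 + 3 + 3 + 6 + 3 = 36 transitive triples.
Total triples C(8,3) = 56, so cyclic triples = 56 − 36 = 20.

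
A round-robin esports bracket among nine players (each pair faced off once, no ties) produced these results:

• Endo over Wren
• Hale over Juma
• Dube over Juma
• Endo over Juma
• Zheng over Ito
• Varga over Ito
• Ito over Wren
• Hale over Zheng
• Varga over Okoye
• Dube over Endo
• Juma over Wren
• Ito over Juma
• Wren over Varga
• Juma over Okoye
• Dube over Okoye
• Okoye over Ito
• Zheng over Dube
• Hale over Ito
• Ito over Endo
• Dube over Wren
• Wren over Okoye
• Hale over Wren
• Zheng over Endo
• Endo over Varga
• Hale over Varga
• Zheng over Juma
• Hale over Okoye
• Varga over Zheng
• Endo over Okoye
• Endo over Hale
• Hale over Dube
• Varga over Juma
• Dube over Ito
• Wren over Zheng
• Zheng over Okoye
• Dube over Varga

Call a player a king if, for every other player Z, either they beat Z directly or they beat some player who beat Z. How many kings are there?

4

Wren cannot reach Hale in two steps.
Okoye cannot reach Varga, Zheng, Hale, Dube in two steps.
Endo reaches everyone (king).
Juma cannot reach Endo, Hale, Dube in two steps.
Ito cannot reach Dube in two steps.
Varga cannot reach Hale in two steps.
Zheng reaches everyone (king).
Hale reaches everyone (king).
Dube reaches everyone (king).
Kings: Endo, Zheng, Hale, Dube — 4.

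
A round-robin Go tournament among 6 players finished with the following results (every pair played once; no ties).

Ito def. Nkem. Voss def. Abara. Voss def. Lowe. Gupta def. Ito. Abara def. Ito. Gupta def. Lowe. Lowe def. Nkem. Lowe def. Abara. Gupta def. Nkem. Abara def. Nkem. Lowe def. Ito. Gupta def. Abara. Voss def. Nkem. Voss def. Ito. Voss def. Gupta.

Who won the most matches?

Win totals: Ito 1, Abara 2, Voss 5, Lowe 3, Nkem 0, Gupta 4.
Voss leads with 5 wins (next highest: 4).

Voss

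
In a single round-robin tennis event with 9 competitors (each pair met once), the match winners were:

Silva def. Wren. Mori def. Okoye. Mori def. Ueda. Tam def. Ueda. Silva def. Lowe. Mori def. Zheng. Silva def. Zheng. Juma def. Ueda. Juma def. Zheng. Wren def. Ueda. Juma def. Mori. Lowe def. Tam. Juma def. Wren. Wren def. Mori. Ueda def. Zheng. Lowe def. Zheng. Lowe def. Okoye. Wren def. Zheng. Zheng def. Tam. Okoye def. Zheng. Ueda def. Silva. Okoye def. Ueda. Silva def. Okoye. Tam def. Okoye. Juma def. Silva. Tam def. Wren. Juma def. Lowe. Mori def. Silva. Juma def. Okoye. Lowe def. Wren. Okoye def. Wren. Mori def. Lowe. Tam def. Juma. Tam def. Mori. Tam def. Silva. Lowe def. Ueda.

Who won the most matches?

Win totals: Wren 3, Okoye 3, Zheng 1, Juma 7, Lowe 5, Silva 4, Ueda 2, Tam 6, Mori 5.
Juma leads with 7 wins (next highest: 6).

Juma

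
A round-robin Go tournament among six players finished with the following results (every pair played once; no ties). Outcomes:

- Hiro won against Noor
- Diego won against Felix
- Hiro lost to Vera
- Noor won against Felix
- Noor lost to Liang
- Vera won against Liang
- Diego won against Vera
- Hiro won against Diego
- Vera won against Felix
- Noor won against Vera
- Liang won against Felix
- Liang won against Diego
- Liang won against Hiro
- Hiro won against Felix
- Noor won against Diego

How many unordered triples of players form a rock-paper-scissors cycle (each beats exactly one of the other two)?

4

Win totals: Vera 3, Felix 0, Diego 2, Hiro 3, Noor 3, Liang 4.
A player with w wins dominates both others in C(w,2) triples; summing gives 3 + 0 + 1 + 3 + 3 + 6 = 16 transitive triples.
Total triples C(6,3) = 20, so cyclic triples = 20 − 16 = 4.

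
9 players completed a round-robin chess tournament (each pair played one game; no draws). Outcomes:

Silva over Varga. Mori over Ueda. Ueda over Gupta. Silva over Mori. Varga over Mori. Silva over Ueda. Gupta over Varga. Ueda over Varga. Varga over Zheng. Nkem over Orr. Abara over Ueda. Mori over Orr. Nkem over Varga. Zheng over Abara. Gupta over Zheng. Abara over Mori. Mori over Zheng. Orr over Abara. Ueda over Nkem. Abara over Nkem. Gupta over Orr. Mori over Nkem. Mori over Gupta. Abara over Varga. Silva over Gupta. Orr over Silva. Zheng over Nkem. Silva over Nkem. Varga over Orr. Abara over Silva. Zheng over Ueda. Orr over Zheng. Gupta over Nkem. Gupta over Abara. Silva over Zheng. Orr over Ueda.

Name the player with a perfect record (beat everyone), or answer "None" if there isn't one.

None

Highest win total is Silva with 6 (out of 8 possible).
Silva lost to Abara, Orr, so no player went undefeated.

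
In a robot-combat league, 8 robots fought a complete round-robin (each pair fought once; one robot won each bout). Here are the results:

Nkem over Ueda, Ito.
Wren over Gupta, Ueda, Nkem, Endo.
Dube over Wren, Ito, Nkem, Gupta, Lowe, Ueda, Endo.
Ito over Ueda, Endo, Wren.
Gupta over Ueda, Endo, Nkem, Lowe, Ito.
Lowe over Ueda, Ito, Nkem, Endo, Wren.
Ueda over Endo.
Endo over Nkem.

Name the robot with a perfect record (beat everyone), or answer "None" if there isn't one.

Dube has 7 wins out of 7 opponents — a perfect record.

Dube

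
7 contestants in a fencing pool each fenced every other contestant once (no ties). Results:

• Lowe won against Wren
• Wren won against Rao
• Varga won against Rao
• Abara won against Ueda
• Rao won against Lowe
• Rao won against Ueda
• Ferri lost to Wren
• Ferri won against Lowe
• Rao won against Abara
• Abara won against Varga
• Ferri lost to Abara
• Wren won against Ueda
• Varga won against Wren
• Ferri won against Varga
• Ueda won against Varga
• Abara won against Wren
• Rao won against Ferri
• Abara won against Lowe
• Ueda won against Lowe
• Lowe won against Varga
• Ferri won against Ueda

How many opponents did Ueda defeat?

2

Ueda's results: beat Varga, Lowe; lost to Abara, Ferri, Wren, Rao.
That is 2 wins.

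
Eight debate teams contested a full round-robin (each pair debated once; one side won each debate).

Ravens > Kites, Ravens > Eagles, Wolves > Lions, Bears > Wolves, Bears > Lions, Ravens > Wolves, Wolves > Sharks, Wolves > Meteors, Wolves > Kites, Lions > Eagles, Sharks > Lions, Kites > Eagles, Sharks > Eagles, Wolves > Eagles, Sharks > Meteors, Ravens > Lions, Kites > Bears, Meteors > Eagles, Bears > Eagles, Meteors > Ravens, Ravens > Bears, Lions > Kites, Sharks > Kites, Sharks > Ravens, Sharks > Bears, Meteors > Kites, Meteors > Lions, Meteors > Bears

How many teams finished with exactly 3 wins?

1

Win totals: Kites 2, Bears 3, Wolves 5, Sharks 6, Ravens 5, Eagles 0, Meteors 5, Lions 2.
Exactly 3: Bears — 1 team.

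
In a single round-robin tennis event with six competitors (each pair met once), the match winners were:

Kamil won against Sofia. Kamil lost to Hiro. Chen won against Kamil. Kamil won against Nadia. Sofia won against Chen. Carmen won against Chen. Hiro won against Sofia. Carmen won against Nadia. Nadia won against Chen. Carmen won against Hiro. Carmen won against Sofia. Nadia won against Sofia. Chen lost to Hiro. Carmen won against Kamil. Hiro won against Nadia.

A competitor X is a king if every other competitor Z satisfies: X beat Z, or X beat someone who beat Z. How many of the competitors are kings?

Chen cannot reach Carmen, Hiro in two steps.
Sofia cannot reach Carmen, Nadia, Hiro in two steps.
Kamil cannot reach Carmen, Hiro in two steps.
Carmen reaches everyone (king).
Nadia cannot reach Carmen, Hiro in two steps.
Hiro cannot reach Carmen in two steps.
Kings: Carmen — 1.

1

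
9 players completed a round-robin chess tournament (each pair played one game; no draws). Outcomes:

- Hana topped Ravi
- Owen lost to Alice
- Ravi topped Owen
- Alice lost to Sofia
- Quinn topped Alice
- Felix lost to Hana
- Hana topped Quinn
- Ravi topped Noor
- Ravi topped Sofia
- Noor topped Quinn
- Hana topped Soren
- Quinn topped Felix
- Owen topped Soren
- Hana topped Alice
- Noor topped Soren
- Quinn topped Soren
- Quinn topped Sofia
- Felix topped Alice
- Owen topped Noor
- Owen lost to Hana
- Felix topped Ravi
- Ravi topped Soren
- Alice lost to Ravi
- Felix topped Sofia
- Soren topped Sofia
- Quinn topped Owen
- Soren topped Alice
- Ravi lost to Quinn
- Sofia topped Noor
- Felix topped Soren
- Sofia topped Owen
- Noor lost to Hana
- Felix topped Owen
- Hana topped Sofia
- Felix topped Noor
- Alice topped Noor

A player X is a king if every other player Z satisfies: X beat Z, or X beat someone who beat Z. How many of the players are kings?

Sofia cannot reach Felix, Hana, Ravi in two steps.
Felix cannot reach Hana in two steps.
Soren cannot reach Felix, Hana, Quinn, Ravi in two steps.
Hana reaches everyone (king).
Alice cannot reach Sofia, Felix, Hana, Ravi in two steps.
Quinn cannot reach Hana in two steps.
Owen cannot reach Felix, Hana, Ravi in two steps.
Noor cannot reach Hana in two steps.
Ravi cannot reach Felix, Hana in two steps.
Kings: Hana — 1.

1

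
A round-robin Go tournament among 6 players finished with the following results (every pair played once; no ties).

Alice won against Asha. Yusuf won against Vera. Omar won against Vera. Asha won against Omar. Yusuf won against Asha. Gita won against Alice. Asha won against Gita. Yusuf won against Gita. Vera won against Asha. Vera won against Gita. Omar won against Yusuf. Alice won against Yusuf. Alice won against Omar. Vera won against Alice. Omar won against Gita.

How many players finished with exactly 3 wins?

4

Win totals: Gita 1, Vera 3, Omar 3, Yusuf 3, Alice 3, Asha 2.
Exactly 3: Vera, Omar, Yusuf, Alice — 4 players.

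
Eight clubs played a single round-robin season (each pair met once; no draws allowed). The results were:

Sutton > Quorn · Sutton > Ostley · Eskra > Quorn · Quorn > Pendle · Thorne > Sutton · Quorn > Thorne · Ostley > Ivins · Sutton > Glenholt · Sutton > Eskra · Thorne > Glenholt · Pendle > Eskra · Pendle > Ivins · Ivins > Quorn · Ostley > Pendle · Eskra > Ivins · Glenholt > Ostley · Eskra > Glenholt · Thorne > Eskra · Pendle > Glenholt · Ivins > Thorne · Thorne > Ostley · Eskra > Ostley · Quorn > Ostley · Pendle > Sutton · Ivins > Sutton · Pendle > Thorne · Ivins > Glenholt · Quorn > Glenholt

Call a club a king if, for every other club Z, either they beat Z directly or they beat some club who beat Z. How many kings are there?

7

Ivins reaches everyone (king).
Quorn reaches everyone (king).
Eskra reaches everyone (king).
Ostley reaches everyone (king).
Thorne reaches everyone (king).
Glenholt cannot reach Quorn, Eskra, Thorne, Sutton in two steps.
Pendle reaches everyone (king).
Sutton reaches everyone (king).
Kings: Ivins, Quorn, Eskra, Ostley, Thorne, Pendle, Sutton — 7.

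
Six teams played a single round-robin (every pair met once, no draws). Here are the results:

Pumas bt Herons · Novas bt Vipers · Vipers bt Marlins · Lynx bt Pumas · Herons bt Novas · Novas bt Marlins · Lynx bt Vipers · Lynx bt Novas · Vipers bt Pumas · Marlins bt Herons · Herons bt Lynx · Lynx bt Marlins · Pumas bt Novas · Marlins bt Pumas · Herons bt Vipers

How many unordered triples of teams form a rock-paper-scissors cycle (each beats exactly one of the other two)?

7

Win totals: Vipers 2, Lynx 4, Herons 3, Marlins 2, Novas 2, Pumas 2.
A team with w wins dominates both others in C(w,2) triples; summing gives 1 + 6 + 3 + 1 + 1 + 1 = 13 transitive triples.
Total triples C(6,3) = 20, so cyclic triples = 20 − 13 = 7.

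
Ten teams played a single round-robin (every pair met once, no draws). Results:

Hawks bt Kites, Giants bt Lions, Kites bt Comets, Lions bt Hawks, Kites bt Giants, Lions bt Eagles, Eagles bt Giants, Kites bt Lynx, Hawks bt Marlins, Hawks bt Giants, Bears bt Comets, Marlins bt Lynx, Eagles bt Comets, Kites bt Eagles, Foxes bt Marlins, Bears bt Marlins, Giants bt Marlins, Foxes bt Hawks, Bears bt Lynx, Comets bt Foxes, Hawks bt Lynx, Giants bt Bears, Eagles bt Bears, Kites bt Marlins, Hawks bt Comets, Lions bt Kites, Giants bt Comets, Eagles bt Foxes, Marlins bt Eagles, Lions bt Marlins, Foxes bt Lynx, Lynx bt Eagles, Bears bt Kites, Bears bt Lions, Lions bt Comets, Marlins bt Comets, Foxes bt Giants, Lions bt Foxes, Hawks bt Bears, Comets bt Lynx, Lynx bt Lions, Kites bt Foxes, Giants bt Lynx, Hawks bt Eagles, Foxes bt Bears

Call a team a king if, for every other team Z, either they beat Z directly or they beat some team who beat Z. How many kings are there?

Hawks reaches everyone (king).
Comets cannot reach Kites in two steps.
Marlins cannot reach Hawks, Kites in two steps.
Giants reaches everyone (king).
Foxes reaches everyone (king).
Kites reaches everyone (king).
Bears reaches everyone (king).
Lions reaches everyone (king).
Lynx reaches everyone (king).
Eagles reaches everyone (king).
Kings: Hawks, Giants, Foxes, Kites, Bears, Lions, Lynx, Eagles — 8.

8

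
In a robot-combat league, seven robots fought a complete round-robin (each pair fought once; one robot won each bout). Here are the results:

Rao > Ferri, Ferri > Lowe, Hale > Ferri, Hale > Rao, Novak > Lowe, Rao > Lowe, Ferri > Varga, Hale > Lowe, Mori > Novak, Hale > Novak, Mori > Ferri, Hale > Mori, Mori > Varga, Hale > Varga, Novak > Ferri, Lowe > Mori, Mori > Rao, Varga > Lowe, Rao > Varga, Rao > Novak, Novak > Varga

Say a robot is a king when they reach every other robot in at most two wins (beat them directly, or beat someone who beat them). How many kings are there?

1

Hale reaches everyone (king).
Varga cannot reach Hale, Novak, Rao, Ferri in two steps.
Novak cannot reach Hale, Rao in two steps.
Lowe cannot reach Hale in two steps.
Rao cannot reach Hale in two steps.
Ferri cannot reach Hale, Novak, Rao in two steps.
Mori cannot reach Hale in two steps.
Kings: Hale — 1.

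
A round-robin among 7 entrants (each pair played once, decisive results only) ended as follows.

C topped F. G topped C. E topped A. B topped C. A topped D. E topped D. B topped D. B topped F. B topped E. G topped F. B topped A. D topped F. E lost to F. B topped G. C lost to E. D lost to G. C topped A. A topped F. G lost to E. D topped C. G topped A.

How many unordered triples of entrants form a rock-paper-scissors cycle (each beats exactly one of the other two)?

5

Win totals: A 2, B 6, C 2, D 2, E 4, F 1, G 4.
An entrant with w wins dominates both others in C(w,2) triples; summing gives 1 + 15 + 1 + 1 + 6 + 0 + 6 = 30 transitive triples.
Total triples C(7,3) = 35, so cyclic triples = 35 − 30 = 5.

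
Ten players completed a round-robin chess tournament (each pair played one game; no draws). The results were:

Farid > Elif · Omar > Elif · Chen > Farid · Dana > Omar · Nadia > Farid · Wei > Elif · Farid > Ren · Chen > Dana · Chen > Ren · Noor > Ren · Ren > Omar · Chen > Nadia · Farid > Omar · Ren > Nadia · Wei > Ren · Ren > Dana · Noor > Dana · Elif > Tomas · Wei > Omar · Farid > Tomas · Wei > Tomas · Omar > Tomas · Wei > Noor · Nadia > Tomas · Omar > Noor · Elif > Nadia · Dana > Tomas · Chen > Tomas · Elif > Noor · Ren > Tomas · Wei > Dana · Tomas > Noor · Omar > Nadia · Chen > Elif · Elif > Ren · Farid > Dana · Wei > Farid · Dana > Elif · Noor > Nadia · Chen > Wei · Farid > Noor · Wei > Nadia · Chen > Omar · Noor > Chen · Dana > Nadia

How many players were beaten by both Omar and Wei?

Omar beat: Elif, Tomas, Noor, Nadia.
Wei beat: Farid, Ren, Elif, Tomas, Dana, Noor, Omar, Nadia.
Both beat: Elif, Tomas, Noor, Nadia — 4.

4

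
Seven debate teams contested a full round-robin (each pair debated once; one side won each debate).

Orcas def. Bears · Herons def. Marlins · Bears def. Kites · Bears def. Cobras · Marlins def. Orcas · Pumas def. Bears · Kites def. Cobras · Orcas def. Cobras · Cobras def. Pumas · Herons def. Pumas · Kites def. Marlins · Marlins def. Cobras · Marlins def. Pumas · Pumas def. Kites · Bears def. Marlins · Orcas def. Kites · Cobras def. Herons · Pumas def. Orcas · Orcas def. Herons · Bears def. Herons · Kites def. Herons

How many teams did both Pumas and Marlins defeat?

1

Pumas beat: Orcas, Bears, Kites.
Marlins beat: Orcas, Cobras, Pumas.
Both beat: Orcas — 1.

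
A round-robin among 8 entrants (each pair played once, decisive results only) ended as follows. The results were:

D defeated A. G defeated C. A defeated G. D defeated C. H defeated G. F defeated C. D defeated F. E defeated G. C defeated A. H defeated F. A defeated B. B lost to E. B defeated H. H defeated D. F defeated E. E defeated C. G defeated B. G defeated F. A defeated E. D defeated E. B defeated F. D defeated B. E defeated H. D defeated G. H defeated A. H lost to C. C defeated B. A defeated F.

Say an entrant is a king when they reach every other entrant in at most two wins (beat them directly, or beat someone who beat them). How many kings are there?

5

A cannot reach D in two steps.
B reaches everyone (king).
C reaches everyone (king).
D reaches everyone (king).
E reaches everyone (king).
F cannot reach D in two steps.
G cannot reach D in two steps.
H reaches everyone (king).
Kings: B, C, D, E, H — 5.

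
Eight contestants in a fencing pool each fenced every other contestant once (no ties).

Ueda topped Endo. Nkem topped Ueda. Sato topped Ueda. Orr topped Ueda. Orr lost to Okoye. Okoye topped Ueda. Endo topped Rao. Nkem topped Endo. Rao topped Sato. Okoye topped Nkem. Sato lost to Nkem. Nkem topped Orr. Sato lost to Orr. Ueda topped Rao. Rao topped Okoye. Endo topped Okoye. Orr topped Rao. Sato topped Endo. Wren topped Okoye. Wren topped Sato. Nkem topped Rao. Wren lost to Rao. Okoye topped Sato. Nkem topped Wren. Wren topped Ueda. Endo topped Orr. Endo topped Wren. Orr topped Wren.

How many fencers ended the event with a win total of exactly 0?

Win totals: Endo 4, Okoye 4, Rao 3, Ueda 2, Wren 3, Sato 2, Orr 4, Nkem 6.
No fencer has exactly 0 wins.

0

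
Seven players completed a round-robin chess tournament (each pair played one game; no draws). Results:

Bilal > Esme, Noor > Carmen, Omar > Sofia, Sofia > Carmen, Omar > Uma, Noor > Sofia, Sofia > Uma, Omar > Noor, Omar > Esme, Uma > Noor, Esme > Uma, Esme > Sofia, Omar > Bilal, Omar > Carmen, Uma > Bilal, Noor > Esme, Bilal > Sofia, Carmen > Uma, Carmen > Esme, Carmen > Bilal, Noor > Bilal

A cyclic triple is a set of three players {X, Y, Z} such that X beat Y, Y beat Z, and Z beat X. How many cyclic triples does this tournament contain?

7

Win totals: Noor 4, Bilal 2, Esme 2, Uma 2, Sofia 2, Omar 6, Carmen 3.
A player with w wins dominates both others in C(w,2) triples; summing gives 6 + 1 + 1 + 1 + 1 + 15 + 3 = 28 transitive triples.
Total triples C(7,3) = 35, so cyclic triples = 35 − 28 = 7.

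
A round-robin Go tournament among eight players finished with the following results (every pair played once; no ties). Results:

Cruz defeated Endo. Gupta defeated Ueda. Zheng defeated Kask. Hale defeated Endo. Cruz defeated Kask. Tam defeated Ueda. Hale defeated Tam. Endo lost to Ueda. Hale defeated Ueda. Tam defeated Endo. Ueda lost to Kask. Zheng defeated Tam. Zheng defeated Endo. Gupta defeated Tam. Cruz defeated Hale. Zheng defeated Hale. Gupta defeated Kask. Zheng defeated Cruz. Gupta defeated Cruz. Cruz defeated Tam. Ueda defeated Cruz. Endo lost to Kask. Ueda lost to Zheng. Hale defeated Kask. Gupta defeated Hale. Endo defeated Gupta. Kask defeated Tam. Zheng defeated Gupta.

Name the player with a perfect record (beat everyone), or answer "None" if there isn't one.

Zheng has 7 wins out of 7 opponents — a perfect record.

Zheng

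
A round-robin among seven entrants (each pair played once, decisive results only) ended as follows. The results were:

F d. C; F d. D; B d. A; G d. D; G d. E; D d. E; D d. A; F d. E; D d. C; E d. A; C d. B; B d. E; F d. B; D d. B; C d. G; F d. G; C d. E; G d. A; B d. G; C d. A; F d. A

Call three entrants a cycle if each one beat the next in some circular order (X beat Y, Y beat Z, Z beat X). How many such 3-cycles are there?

Win totals: A 0, B 3, C 4, D 4, E 1, F 6, G 3.
An entrant with w wins dominates both others in C(w,2) triples; summing gives 0 + 3 + 6 + 6 + 0 + 15 + 3 = 33 transitive triples.
Total triples C(7,3) = 35, so cyclic triples = 35 − 33 = 2.

2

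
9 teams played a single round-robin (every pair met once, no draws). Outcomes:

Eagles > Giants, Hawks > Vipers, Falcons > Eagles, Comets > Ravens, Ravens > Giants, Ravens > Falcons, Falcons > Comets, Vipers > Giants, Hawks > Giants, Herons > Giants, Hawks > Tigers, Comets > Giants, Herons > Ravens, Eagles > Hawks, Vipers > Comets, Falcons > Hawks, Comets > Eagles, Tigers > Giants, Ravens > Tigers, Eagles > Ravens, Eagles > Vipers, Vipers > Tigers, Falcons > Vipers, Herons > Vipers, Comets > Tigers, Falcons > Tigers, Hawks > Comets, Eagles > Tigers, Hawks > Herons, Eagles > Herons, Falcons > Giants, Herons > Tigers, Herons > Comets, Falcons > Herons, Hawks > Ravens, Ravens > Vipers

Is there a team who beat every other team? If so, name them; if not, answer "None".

None

Highest win total is Falcons with 7 (out of 8 possible).
Falcons lost to Ravens, so no team went undefeated.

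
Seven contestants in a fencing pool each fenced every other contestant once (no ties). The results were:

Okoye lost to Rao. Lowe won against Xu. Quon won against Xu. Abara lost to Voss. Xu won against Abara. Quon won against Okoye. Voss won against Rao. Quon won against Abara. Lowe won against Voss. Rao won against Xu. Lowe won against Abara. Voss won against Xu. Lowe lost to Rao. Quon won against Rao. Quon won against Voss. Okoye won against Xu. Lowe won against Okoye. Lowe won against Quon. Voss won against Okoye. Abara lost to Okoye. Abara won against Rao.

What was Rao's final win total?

Rao's results: beat Okoye, Lowe, Xu; lost to Voss, Quon, Abara.
That is 3 wins.

3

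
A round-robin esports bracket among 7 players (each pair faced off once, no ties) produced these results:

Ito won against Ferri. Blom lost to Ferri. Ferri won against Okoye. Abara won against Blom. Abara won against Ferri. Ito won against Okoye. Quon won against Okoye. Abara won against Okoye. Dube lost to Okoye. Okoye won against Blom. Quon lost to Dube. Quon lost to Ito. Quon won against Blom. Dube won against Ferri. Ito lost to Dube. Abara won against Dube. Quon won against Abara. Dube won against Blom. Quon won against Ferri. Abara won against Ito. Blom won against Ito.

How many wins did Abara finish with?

Abara's results: beat Ferri, Ito, Blom, Dube, Okoye; lost to Quon.
That is 5 wins.

5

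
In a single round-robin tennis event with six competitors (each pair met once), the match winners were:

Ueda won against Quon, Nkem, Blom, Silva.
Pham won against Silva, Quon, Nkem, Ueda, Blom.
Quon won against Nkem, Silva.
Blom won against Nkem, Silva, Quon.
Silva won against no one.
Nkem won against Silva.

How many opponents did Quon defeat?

2

Quon's results: beat Nkem, Silva; lost to Blom, Pham, Ueda.
That is 2 wins.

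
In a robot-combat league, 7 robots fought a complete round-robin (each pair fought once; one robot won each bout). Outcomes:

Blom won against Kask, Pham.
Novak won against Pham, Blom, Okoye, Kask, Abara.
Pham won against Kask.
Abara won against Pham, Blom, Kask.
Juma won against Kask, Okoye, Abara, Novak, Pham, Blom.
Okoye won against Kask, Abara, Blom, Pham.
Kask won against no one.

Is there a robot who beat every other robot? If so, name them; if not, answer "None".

Juma has 6 wins out of 6 opponents — a perfect record.

Juma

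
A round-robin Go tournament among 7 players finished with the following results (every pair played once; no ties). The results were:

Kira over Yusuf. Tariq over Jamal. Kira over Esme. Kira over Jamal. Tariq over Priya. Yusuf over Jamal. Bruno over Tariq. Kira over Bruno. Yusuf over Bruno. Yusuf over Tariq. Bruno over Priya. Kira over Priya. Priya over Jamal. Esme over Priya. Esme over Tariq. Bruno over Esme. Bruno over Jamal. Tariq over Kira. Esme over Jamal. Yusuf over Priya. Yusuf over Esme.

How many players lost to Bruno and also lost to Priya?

Bruno beat: Priya, Esme, Tariq, Jamal.
Priya beat: Jamal.
Both beat: Jamal — 1.

1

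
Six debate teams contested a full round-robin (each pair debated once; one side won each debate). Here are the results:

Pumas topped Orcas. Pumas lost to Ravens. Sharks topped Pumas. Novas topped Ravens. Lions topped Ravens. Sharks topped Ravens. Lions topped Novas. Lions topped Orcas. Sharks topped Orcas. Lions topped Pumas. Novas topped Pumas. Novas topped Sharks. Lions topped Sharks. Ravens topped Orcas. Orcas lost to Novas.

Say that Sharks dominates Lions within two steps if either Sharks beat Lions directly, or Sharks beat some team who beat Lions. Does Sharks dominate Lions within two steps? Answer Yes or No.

Sharks did not beat Lions directly.
Sharks beat Ravens, Pumas, Orcas, but each of them lost to Lions. No two-step path.

No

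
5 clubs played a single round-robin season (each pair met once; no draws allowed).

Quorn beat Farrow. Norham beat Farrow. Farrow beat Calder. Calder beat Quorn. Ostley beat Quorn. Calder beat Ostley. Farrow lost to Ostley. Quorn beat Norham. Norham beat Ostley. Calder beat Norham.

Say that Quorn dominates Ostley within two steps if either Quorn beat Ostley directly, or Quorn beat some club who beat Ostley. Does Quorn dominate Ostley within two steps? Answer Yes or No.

Quorn did not beat Ostley directly.
Quorn beat Norham, Farrow. Of those, Norham beat Ostley.

Yes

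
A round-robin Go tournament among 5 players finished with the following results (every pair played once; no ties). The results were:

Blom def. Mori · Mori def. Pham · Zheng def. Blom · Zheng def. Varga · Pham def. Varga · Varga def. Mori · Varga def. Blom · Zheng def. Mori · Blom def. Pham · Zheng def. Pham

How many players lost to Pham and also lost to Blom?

0

Pham beat: Varga.
Blom beat: Pham, Mori.
No one was beaten by both.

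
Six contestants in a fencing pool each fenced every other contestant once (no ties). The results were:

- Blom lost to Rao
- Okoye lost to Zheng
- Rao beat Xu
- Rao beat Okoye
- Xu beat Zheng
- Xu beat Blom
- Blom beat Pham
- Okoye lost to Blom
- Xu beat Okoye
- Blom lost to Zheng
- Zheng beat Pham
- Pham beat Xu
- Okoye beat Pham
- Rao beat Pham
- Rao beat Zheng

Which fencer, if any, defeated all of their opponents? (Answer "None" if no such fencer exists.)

Rao has 5 wins out of 5 opponents — a perfect record.

Rao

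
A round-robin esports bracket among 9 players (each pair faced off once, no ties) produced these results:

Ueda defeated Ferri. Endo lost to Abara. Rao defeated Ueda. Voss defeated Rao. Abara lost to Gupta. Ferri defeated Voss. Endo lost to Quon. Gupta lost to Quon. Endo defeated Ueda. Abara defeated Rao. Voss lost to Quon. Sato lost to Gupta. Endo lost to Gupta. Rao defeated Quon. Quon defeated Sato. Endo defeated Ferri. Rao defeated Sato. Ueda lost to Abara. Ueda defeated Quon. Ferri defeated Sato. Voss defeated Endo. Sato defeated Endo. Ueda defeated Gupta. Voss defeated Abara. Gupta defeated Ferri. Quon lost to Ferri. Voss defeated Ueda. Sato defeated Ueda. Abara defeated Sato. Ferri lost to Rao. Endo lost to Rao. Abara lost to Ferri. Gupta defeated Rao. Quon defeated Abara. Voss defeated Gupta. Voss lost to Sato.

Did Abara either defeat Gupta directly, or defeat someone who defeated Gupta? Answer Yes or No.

Abara did not beat Gupta directly.
Abara beat Sato, Endo, Ueda, Rao. Of those, Ueda beat Gupta.

Yes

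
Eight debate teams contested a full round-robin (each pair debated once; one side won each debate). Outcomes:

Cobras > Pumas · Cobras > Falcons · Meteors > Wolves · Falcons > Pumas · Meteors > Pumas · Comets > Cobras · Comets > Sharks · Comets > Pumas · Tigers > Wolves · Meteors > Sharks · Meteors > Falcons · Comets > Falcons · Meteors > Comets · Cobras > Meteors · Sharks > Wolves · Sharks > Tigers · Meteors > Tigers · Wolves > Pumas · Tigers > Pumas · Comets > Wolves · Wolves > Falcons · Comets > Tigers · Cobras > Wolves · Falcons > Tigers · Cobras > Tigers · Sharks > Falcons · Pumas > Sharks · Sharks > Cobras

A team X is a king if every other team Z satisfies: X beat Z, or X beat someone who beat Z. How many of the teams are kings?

Sharks cannot reach Comets in two steps.
Wolves cannot reach Meteors, Comets, Cobras in two steps.
Tigers cannot reach Meteors, Comets, Cobras in two steps.
Meteors reaches everyone (king).
Comets reaches everyone (king).
Cobras reaches everyone (king).
Falcons cannot reach Meteors, Comets, Cobras in two steps.
Pumas cannot reach Meteors, Comets in two steps.
Kings: Meteors, Comets, Cobras — 3.

3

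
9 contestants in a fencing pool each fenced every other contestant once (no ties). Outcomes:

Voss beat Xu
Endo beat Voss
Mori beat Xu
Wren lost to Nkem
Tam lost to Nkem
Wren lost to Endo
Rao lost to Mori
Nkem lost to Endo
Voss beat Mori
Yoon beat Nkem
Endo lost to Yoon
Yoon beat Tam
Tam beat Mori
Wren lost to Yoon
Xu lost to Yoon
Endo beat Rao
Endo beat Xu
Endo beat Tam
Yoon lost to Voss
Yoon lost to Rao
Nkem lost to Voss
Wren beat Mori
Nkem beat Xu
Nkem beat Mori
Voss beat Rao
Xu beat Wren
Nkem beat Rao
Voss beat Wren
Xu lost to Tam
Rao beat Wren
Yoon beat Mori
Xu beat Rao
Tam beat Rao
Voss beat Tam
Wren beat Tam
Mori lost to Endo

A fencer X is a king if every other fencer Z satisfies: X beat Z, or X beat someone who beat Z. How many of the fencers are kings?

Voss reaches everyone (king).
Rao cannot reach Voss in two steps.
Tam cannot reach Voss, Endo, Nkem in two steps.
Mori cannot reach Voss, Tam, Endo, Nkem in two steps.
Wren cannot reach Voss, Yoon, Endo, Nkem in two steps.
Yoon reaches everyone (king).
Endo reaches everyone (king).
Nkem cannot reach Voss, Endo in two steps.
Xu cannot reach Voss, Endo, Nkem in two steps.
Kings: Voss, Yoon, Endo — 3.

3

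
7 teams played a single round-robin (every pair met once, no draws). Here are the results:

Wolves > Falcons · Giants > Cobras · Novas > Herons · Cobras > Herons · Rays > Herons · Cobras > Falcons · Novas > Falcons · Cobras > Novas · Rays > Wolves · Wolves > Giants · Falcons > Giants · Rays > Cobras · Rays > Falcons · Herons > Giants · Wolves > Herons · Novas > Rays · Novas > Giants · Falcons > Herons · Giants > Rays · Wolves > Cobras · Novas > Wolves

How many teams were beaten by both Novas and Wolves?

Novas beat: Rays, Herons, Wolves, Falcons, Giants.
Wolves beat: Cobras, Herons, Falcons, Giants.
Both beat: Herons, Falcons, Giants — 3.

3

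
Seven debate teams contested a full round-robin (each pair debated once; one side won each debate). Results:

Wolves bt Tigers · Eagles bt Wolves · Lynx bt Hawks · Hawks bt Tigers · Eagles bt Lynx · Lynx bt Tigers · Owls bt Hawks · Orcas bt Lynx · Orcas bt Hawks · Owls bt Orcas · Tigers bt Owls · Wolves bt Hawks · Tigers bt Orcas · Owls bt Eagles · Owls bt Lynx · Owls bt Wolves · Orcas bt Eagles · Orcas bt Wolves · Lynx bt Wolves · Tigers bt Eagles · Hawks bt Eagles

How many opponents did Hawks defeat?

2

Hawks' results: beat Eagles, Tigers; lost to Orcas, Wolves, Lynx, Owls.
That is 2 wins.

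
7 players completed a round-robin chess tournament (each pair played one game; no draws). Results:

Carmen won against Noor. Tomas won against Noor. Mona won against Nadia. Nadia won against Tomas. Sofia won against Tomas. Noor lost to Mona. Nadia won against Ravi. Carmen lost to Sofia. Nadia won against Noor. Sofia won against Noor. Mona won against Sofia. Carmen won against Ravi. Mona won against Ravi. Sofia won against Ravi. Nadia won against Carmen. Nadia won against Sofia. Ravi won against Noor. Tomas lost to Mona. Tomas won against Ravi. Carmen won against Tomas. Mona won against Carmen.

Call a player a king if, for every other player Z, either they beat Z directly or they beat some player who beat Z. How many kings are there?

1

Carmen cannot reach Nadia, Mona, Sofia in two steps.
Tomas cannot reach Carmen, Nadia, Mona, Sofia in two steps.
Nadia cannot reach Mona in two steps.
Mona reaches everyone (king).
Ravi cannot reach Carmen, Tomas, Nadia, Mona, Sofia in two steps.
Sofia cannot reach Nadia, Mona in two steps.
Noor cannot reach Carmen, Tomas, Nadia, Mona, Ravi, Sofia in two steps.
Kings: Mona — 1.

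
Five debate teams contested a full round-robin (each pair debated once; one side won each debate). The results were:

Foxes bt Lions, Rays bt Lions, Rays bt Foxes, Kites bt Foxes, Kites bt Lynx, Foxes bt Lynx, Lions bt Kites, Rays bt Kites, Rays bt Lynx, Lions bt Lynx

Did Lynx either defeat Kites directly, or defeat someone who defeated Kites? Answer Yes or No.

No

Lynx did not beat Kites directly.
Lynx beat no one, so there is no intermediate team.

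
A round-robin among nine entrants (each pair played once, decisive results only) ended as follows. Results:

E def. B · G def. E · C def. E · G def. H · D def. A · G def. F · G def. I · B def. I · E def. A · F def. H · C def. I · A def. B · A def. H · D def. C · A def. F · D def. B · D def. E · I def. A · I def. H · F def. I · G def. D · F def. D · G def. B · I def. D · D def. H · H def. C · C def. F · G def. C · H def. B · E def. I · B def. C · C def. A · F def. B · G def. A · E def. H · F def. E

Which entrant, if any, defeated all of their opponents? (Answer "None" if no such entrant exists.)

G

G has 8 wins out of 8 opponents — a perfect record.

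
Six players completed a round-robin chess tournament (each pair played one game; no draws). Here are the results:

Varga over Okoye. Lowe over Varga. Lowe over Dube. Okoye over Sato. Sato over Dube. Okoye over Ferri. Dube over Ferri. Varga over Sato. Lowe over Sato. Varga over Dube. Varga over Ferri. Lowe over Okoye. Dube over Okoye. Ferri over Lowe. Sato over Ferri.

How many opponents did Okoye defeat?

2

Okoye's results: beat Ferri, Sato; lost to Dube, Lowe, Varga.
That is 2 wins.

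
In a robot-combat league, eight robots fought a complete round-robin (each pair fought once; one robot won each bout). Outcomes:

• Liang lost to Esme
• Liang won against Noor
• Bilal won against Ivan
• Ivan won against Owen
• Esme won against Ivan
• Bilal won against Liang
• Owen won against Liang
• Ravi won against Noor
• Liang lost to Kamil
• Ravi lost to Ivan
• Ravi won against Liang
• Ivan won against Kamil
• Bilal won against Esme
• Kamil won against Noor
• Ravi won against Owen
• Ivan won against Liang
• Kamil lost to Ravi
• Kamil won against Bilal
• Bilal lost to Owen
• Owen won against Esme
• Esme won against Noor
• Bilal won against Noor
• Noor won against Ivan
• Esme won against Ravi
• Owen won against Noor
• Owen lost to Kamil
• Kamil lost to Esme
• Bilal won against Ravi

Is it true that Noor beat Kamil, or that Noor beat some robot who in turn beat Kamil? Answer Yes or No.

Noor did not beat Kamil directly.
Noor beat Ivan. Of those, Ivan beat Kamil.

Yes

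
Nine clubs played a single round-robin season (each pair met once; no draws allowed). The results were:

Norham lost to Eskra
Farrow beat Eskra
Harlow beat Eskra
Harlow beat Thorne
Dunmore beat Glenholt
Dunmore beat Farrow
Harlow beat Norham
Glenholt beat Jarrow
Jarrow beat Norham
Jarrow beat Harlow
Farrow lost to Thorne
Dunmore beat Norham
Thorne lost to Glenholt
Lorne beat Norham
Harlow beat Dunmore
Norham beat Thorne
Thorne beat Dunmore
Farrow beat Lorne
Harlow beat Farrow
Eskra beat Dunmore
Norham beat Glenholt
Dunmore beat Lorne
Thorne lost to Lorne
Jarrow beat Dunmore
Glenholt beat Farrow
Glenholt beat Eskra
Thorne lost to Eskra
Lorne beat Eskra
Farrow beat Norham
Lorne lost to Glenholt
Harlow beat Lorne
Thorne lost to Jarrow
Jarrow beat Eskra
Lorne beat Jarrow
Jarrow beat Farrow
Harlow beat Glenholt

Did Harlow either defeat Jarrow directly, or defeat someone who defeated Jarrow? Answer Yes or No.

Harlow did not beat Jarrow directly.
Harlow beat Norham, Farrow, Lorne, Eskra, Thorne, Dunmore, Glenholt. Of those, Lorne beat Jarrow.

Yes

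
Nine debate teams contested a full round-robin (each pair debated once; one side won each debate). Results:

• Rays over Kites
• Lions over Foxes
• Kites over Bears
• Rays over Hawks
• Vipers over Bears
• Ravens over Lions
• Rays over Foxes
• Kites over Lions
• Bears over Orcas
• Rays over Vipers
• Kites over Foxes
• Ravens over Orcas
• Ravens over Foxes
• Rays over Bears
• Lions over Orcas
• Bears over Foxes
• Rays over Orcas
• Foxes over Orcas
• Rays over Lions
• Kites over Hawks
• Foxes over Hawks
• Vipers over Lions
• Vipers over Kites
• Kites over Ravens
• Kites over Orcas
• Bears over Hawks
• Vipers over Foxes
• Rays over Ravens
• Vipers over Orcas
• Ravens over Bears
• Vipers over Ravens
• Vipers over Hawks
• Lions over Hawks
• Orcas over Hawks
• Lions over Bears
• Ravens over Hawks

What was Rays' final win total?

8

Rays' results: beat Kites, Lions, Foxes, Orcas, Ravens, Hawks, Vipers, Bears; lost to no one.
That is 8 wins.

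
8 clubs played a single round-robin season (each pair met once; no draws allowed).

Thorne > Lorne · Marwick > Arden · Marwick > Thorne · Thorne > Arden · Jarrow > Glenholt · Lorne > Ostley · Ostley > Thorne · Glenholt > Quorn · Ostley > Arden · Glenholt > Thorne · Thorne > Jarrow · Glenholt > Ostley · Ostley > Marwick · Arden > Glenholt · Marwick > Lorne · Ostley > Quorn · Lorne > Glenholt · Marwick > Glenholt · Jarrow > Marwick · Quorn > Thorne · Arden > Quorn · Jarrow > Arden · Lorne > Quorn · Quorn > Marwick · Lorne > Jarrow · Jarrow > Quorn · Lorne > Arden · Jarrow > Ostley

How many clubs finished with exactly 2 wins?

Win totals: Arden 2, Marwick 4, Jarrow 5, Ostley 4, Quorn 2, Glenholt 3, Lorne 5, Thorne 3.
Exactly 2: Arden, Quorn — 2 clubs.

2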